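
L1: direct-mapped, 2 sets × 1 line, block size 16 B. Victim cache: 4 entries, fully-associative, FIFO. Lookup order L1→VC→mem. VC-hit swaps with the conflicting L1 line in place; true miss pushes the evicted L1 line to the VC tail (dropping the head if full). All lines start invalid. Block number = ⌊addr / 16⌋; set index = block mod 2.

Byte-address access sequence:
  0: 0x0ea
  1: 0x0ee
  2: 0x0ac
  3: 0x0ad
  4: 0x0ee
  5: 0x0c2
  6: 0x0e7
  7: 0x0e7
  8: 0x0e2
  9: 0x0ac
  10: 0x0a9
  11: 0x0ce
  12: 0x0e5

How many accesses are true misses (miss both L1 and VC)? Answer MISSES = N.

MISSES = 3

#0 0xea→b14/s0 MISS; vc=[]
#1 0xee→b14/s0 L1-HIT; vc=[]
#2 0xac→b10/s0 MISS; vc=[14]
#3 0xad→b10/s0 L1-HIT; vc=[14]
#4 0xee→b14/s0 VC-HIT; vc=[10]
#5 0xc2→b12/s0 MISS; vc=[10,14]
#6 0xe7→b14/s0 VC-HIT; vc=[10,12]
#7 0xe7→b14/s0 L1-HIT; vc=[10,12]
#8 0xe2→b14/s0 L1-HIT; vc=[10,12]
#9 0xac→b10/s0 VC-HIT; vc=[14,12]
#10 0xa9→b10/s0 L1-HIT; vc=[14,12]
#11 0xce→b12/s0 VC-HIT; vc=[14,10]
#12 0xe5→b14/s0 VC-HIT; vc=[12,10]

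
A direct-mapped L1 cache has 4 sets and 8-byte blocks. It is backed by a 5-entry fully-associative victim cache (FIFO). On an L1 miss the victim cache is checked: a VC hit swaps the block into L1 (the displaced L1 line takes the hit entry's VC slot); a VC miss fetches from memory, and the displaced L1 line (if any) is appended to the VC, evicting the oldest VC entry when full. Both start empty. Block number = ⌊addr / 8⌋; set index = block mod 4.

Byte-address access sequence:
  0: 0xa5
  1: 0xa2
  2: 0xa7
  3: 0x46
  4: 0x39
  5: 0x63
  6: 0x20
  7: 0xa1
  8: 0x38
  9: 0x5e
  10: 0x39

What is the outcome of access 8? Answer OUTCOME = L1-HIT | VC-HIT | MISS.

OUTCOME = L1-HIT

  [0] addr=0xa5 blk=20 s=0: MISS | VC []
  [1] addr=0xa2 blk=20 s=0: L1-HIT | VC []
  [2] addr=0xa7 blk=20 s=0: L1-HIT | VC []
  [3] addr=0x46 blk=8 s=0: MISS | VC [20]
  [4] addr=0x39 blk=7 s=3: MISS | VC [20]
  [5] addr=0x63 blk=12 s=0: MISS | VC [20, 8]
  [6] addr=0x20 blk=4 s=0: MISS | VC [20, 8, 12]
  [7] addr=0xa1 blk=20 s=0: VC-HIT | VC [4, 8, 12]
  [8] addr=0x38 blk=7 s=3: L1-HIT | VC [4, 8, 12]
  [9] addr=0x5e blk=11 s=3: MISS | VC [4, 8, 12, 7]
  [10] addr=0x39 blk=7 s=3: VC-HIT | VC [4, 8, 12, 11]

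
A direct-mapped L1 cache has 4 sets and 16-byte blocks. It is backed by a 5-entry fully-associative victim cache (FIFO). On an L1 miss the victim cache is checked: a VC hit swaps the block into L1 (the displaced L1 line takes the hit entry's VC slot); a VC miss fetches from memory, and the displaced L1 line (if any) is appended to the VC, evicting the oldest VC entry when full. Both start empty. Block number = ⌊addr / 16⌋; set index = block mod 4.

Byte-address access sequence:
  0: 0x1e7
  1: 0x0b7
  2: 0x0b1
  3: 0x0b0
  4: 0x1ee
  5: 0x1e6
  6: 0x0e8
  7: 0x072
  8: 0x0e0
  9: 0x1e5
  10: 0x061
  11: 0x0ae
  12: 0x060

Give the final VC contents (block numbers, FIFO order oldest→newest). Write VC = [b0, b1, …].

0: 0x1e7 (blk 30, set 2) → MISS  vc=[]
1: 0xb7 (blk 11, set 3) → MISS  vc=[]
2: 0xb1 (blk 11, set 3) → L1-HIT  vc=[]
3: 0xb0 (blk 11, set 3) → L1-HIT  vc=[]
4: 0x1ee (blk 30, set 2) → L1-HIT  vc=[]
5: 0x1e6 (blk 30, set 2) → L1-HIT  vc=[]
6: 0xe8 (blk 14, set 2) → MISS  vc=[30]
7: 0x72 (blk 7, set 3) → MISS  vc=[30, 11]
8: 0xe0 (blk 14, set 2) → L1-HIT  vc=[30, 11]
9: 0x1e5 (blk 30, set 2) → VC-HIT  vc=[14, 11]
10: 0x61 (blk 6, set 2) → MISS  vc=[14, 11, 30]
11: 0xae (blk 10, set 2) → MISS  vc=[14, 11, 30, 6]
12: 0x60 (blk 6, set 2) → VC-HIT  vc=[14, 11, 30, 10]

VC = [14, 11, 30, 10]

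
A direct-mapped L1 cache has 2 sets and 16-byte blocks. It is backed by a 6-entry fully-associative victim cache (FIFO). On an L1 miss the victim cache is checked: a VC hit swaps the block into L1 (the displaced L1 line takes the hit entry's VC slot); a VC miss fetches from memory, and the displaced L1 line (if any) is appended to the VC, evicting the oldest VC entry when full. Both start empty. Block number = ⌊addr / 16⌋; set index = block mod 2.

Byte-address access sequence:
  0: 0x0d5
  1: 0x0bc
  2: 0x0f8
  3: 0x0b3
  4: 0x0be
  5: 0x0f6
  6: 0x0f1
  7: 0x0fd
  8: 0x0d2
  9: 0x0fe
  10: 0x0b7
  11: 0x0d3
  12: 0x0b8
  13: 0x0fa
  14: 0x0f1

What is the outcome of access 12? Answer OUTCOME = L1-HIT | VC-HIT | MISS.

OUTCOME = VC-HIT

  [0] addr=0xd5 blk=13 s=1: MISS | VC []
  [1] addr=0xbc blk=11 s=1: MISS | VC [13]
  [2] addr=0xf8 blk=15 s=1: MISS | VC [13, 11]
  [3] addr=0xb3 blk=11 s=1: VC-HIT | VC [13, 15]
  [4] addr=0xbe blk=11 s=1: L1-HIT | VC [13, 15]
  [5] addr=0xf6 blk=15 s=1: VC-HIT | VC [13, 11]
  [6] addr=0xf1 blk=15 s=1: L1-HIT | VC [13, 11]
  [7] addr=0xfd blk=15 s=1: L1-HIT | VC [13, 11]
  [8] addr=0xd2 blk=13 s=1: VC-HIT | VC [15, 11]
  [9] addr=0xfe blk=15 s=1: VC-HIT | VC [13, 11]
  [10] addr=0xb7 blk=11 s=1: VC-HIT | VC [13, 15]
  [11] addr=0xd3 blk=13 s=1: VC-HIT | VC [11, 15]
  [12] addr=0xb8 blk=11 s=1: VC-HIT | VC [13, 15]
  [13] addr=0xfa blk=15 s=1: VC-HIT | VC [13, 11]
  [14] addr=0xf1 blk=15 s=1: L1-HIT | VC [13, 11]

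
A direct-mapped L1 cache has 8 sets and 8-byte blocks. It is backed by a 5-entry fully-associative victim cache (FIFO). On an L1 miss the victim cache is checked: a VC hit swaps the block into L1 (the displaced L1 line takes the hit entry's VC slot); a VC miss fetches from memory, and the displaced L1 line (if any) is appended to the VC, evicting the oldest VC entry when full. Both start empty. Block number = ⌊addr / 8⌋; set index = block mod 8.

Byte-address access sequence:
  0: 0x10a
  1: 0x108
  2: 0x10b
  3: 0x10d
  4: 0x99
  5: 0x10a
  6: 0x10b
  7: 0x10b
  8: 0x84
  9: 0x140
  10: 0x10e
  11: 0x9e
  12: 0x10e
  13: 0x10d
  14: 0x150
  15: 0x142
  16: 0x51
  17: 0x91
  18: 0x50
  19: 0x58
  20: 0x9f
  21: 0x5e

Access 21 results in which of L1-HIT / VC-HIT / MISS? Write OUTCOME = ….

0: 0x10a (blk 33, set 1) → MISS  vc=[]
1: 0x108 (blk 33, set 1) → L1-HIT  vc=[]
2: 0x10b (blk 33, set 1) → L1-HIT  vc=[]
3: 0x10d (blk 33, set 1) → L1-HIT  vc=[]
4: 0x99 (blk 19, set 3) → MISS  vc=[]
5: 0x10a (blk 33, set 1) → L1-HIT  vc=[]
6: 0x10b (blk 33, set 1) → L1-HIT  vc=[]
7: 0x10b (blk 33, set 1) → L1-HIT  vc=[]
8: 0x84 (blk 16, set 0) → MISS  vc=[]
9: 0x140 (blk 40, set 0) → MISS  vc=[16]
10: 0x10e (blk 33, set 1) → L1-HIT  vc=[16]
11: 0x9e (blk 19, set 3) → L1-HIT  vc=[16]
12: 0x10e (blk 33, set 1) → L1-HIT  vc=[16]
13: 0x10d (blk 33, set 1) → L1-HIT  vc=[16]
14: 0x150 (blk 42, set 2) → MISS  vc=[16]
15: 0x142 (blk 40, set 0) → L1-HIT  vc=[16]
16: 0x51 (blk 10, set 2) → MISS  vc=[16, 42]
17: 0x91 (blk 18, set 2) → MISS  vc=[16, 42, 10]
18: 0x50 (blk 10, set 2) → VC-HIT  vc=[16, 42, 18]
19: 0x58 (blk 11, set 3) → MISS  vc=[16, 42, 18, 19]
20: 0x9f (blk 19, set 3) → VC-HIT  vc=[16, 42, 18, 11]
21: 0x5e (blk 11, set 3) → VC-HIT  vc=[16, 42, 18, 19]

OUTCOME = VC-HIT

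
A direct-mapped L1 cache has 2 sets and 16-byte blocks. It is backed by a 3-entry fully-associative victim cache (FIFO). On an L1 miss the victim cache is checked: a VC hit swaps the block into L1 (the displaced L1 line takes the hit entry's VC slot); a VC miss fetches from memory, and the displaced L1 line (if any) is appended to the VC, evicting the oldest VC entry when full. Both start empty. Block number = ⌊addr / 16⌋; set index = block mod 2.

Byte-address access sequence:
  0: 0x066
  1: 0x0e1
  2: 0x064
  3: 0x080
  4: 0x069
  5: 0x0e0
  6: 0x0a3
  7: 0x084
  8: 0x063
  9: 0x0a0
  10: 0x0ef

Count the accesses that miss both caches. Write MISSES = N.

  [0] addr=0x66 blk=6 s=0: MISS | VC []
  [1] addr=0xe1 blk=14 s=0: MISS | VC [6]
  [2] addr=0x64 blk=6 s=0: VC-HIT | VC [14]
  [3] addr=0x80 blk=8 s=0: MISS | VC [14, 6]
  [4] addr=0x69 blk=6 s=0: VC-HIT | VC [14, 8]
  [5] addr=0xe0 blk=14 s=0: VC-HIT | VC [6, 8]
  [6] addr=0xa3 blk=10 s=0: MISS | VC [6, 8, 14]
  [7] addr=0x84 blk=8 s=0: VC-HIT | VC [6, 10, 14]
  [8] addr=0x63 blk=6 s=0: VC-HIT | VC [8, 10, 14]
  [9] addr=0xa0 blk=10 s=0: VC-HIT | VC [8, 6, 14]
  [10] addr=0xef blk=14 s=0: VC-HIT | VC [8, 6, 10]

MISSES = 4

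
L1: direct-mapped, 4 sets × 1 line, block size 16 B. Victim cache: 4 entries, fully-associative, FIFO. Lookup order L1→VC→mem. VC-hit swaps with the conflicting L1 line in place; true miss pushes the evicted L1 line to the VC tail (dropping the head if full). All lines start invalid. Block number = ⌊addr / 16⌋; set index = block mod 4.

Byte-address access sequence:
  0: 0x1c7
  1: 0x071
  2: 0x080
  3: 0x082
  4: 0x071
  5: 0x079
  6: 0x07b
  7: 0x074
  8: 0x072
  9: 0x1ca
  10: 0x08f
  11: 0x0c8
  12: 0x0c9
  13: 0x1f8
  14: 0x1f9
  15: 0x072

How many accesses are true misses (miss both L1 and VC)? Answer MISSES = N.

#0 0x1c7→b28/s0 MISS; vc=[]
#1 0x71→b7/s3 MISS; vc=[]
#2 0x80→b8/s0 MISS; vc=[28]
#3 0x82→b8/s0 L1-HIT; vc=[28]
#4 0x71→b7/s3 L1-HIT; vc=[28]
#5 0x79→b7/s3 L1-HIT; vc=[28]
#6 0x7b→b7/s3 L1-HIT; vc=[28]
#7 0x74→b7/s3 L1-HIT; vc=[28]
#8 0x72→b7/s3 L1-HIT; vc=[28]
#9 0x1ca→b28/s0 VC-HIT; vc=[8]
#10 0x8f→b8/s0 VC-HIT; vc=[28]
#11 0xc8→b12/s0 MISS; vc=[28,8]
#12 0xc9→b12/s0 L1-HIT; vc=[28,8]
#13 0x1f8→b31/s3 MISS; vc=[28,8,7]
#14 0x1f9→b31/s3 L1-HIT; vc=[28,8,7]
#15 0x72→b7/s3 VC-HIT; vc=[28,8,31]

MISSES = 5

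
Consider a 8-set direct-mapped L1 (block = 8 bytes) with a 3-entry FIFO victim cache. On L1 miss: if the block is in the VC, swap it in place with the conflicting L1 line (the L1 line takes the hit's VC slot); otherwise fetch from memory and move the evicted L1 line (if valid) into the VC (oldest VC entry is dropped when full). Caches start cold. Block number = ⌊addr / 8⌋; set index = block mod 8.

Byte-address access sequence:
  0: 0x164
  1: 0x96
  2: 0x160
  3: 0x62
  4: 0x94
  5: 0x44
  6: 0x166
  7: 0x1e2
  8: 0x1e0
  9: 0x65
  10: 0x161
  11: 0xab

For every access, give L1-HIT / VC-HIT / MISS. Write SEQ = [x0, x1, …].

SEQ = [MISS, MISS, L1-HIT, MISS, L1-HIT, MISS, VC-HIT, MISS, L1-HIT, VC-HIT, VC-HIT, MISS]

#0 0x164→b44/s4 MISS; vc=[]
#1 0x96→b18/s2 MISS; vc=[]
#2 0x160→b44/s4 L1-HIT; vc=[]
#3 0x62→b12/s4 MISS; vc=[44]
#4 0x94→b18/s2 L1-HIT; vc=[44]
#5 0x44→b8/s0 MISS; vc=[44]
#6 0x166→b44/s4 VC-HIT; vc=[12]
#7 0x1e2→b60/s4 MISS; vc=[12,44]
#8 0x1e0→b60/s4 L1-HIT; vc=[12,44]
#9 0x65→b12/s4 VC-HIT; vc=[60,44]
#10 0x161→b44/s4 VC-HIT; vc=[60,12]
#11 0xab→b21/s5 MISS; vc=[60,12]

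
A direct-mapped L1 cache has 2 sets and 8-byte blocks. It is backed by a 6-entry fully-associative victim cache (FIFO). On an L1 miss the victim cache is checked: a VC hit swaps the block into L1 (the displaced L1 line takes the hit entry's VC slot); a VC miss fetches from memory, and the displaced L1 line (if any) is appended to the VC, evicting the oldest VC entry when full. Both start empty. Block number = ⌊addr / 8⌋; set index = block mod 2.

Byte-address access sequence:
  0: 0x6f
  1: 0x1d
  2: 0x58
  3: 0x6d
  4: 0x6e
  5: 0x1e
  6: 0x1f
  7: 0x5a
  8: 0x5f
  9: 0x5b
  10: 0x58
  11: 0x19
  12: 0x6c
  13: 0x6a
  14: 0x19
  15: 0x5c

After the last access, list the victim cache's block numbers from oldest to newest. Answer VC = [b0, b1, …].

0: 0x6f (blk 13, set 1) → MISS  vc=[]
1: 0x1d (blk 3, set 1) → MISS  vc=[13]
2: 0x58 (blk 11, set 1) → MISS  vc=[13, 3]
3: 0x6d (blk 13, set 1) → VC-HIT  vc=[11, 3]
4: 0x6e (blk 13, set 1) → L1-HIT  vc=[11, 3]
5: 0x1e (blk 3, set 1) → VC-HIT  vc=[11, 13]
6: 0x1f (blk 3, set 1) → L1-HIT  vc=[11, 13]
7: 0x5a (blk 11, set 1) → VC-HIT  vc=[3, 13]
8: 0x5f (blk 11, set 1) → L1-HIT  vc=[3, 13]
9: 0x5b (blk 11, set 1) → L1-HIT  vc=[3, 13]
10: 0x58 (blk 11, set 1) → L1-HIT  vc=[3, 13]
11: 0x19 (blk 3, set 1) → VC-HIT  vc=[11, 13]
12: 0x6c (blk 13, set 1) → VC-HIT  vc=[11, 3]
13: 0x6a (blk 13, set 1) → L1-HIT  vc=[11, 3]
14: 0x19 (blk 3, set 1) → VC-HIT  vc=[11, 13]
15: 0x5c (blk 11, set 1) → VC-HIT  vc=[3, 13]

VC = [3, 13]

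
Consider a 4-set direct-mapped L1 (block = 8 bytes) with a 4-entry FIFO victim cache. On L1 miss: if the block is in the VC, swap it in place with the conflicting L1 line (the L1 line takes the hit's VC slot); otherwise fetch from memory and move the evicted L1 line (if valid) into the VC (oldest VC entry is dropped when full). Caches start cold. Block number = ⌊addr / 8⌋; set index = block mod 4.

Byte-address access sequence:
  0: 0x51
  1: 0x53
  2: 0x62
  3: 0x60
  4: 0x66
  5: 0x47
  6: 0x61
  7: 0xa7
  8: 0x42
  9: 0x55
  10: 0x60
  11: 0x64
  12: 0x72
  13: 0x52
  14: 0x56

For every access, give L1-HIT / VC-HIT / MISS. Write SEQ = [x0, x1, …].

#0 0x51→b10/s2 MISS; vc=[]
#1 0x53→b10/s2 L1-HIT; vc=[]
#2 0x62→b12/s0 MISS; vc=[]
#3 0x60→b12/s0 L1-HIT; vc=[]
#4 0x66→b12/s0 L1-HIT; vc=[]
#5 0x47→b8/s0 MISS; vc=[12]
#6 0x61→b12/s0 VC-HIT; vc=[8]
#7 0xa7→b20/s0 MISS; vc=[8,12]
#8 0x42→b8/s0 VC-HIT; vc=[20,12]
#9 0x55→b10/s2 L1-HIT; vc=[20,12]
#10 0x60→b12/s0 VC-HIT; vc=[20,8]
#11 0x64→b12/s0 L1-HIT; vc=[20,8]
#12 0x72→b14/s2 MISS; vc=[20,8,10]
#13 0x52→b10/s2 VC-HIT; vc=[20,8,14]
#14 0x56→b10/s2 L1-HIT; vc=[20,8,14]

SEQ = [MISS, L1-HIT, MISS, L1-HIT, L1-HIT, MISS, VC-HIT, MISS, VC-HIT, L1-HIT, VC-HIT, L1-HIT, MISS, VC-HIT, L1-HIT]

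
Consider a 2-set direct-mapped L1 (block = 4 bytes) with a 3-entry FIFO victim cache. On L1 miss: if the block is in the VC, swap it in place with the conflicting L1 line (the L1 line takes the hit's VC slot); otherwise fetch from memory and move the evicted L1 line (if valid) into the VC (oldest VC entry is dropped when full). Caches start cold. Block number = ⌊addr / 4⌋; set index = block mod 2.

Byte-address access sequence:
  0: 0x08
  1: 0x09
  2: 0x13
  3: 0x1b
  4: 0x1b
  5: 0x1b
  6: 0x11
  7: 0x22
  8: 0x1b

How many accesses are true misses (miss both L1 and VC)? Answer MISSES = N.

#0 0x8→b2/s0 MISS; vc=[]
#1 0x9→b2/s0 L1-HIT; vc=[]
#2 0x13→b4/s0 MISS; vc=[2]
#3 0x1b→b6/s0 MISS; vc=[2,4]
#4 0x1b→b6/s0 L1-HIT; vc=[2,4]
#5 0x1b→b6/s0 L1-HIT; vc=[2,4]
#6 0x11→b4/s0 VC-HIT; vc=[2,6]
#7 0x22→b8/s0 MISS; vc=[2,6,4]
#8 0x1b→b6/s0 VC-HIT; vc=[2,8,4]

MISSES = 4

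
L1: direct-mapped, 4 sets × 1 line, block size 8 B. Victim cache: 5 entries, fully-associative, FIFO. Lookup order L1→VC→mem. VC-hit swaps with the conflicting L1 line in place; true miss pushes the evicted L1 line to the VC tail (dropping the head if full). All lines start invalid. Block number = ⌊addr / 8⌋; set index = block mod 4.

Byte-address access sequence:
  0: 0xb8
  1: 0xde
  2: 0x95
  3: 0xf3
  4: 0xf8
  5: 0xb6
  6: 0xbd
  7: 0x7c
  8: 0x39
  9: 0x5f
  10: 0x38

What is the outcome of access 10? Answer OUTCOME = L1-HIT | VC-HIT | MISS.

OUTCOME = VC-HIT

  [0] addr=0xb8 blk=23 s=3: MISS | VC []
  [1] addr=0xde blk=27 s=3: MISS | VC [23]
  [2] addr=0x95 blk=18 s=2: MISS | VC [23]
  [3] addr=0xf3 blk=30 s=2: MISS | VC [23, 18]
  [4] addr=0xf8 blk=31 s=3: MISS | VC [23, 18, 27]
  [5] addr=0xb6 blk=22 s=2: MISS | VC [23, 18, 27, 30]
  [6] addr=0xbd blk=23 s=3: VC-HIT | VC [31, 18, 27, 30]
  [7] addr=0x7c blk=15 s=3: MISS | VC [31, 18, 27, 30, 23]
  [8] addr=0x39 blk=7 s=3: MISS | VC [18, 27, 30, 23, 15]
  [9] addr=0x5f blk=11 s=3: MISS | VC [27, 30, 23, 15, 7]
  [10] addr=0x38 blk=7 s=3: VC-HIT | VC [27, 30, 23, 15, 11]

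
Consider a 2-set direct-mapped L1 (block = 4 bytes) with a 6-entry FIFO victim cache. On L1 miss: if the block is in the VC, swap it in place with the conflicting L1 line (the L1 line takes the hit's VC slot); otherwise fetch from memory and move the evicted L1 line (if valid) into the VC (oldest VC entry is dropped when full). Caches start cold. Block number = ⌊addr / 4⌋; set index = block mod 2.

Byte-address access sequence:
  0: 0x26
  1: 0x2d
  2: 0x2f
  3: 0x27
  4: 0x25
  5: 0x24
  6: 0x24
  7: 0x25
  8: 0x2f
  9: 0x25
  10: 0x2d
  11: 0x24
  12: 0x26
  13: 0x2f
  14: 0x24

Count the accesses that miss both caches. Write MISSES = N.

MISSES = 2

0: 0x26 (blk 9, set 1) → MISS  vc=[]
1: 0x2d (blk 11, set 1) → MISS  vc=[9]
2: 0x2f (blk 11, set 1) → L1-HIT  vc=[9]
3: 0x27 (blk 9, set 1) → VC-HIT  vc=[11]
4: 0x25 (blk 9, set 1) → L1-HIT  vc=[11]
5: 0x24 (blk 9, set 1) → L1-HIT  vc=[11]
6: 0x24 (blk 9, set 1) → L1-HIT  vc=[11]
7: 0x25 (blk 9, set 1) → L1-HIT  vc=[11]
8: 0x2f (blk 11, set 1) → VC-HIT  vc=[9]
9: 0x25 (blk 9, set 1) → VC-HIT  vc=[11]
10: 0x2d (blk 11, set 1) → VC-HIT  vc=[9]
11: 0x24 (blk 9, set 1) → VC-HIT  vc=[11]
12: 0x26 (blk 9, set 1) → L1-HIT  vc=[11]
13: 0x2f (blk 11, set 1) → VC-HIT  vc=[9]
14: 0x24 (blk 9, set 1) → VC-HIT  vc=[11]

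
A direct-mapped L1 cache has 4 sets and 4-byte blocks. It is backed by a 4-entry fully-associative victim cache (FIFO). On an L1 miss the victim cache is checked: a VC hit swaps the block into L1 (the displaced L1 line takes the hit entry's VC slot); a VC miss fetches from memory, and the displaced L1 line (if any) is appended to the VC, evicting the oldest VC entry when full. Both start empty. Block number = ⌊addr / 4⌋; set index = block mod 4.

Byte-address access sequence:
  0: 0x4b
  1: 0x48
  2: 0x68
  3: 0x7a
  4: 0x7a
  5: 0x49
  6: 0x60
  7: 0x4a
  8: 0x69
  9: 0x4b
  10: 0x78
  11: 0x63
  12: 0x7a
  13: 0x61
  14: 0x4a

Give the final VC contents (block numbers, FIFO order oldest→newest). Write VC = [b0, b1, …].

#0 0x4b→b18/s2 MISS; vc=[]
#1 0x48→b18/s2 L1-HIT; vc=[]
#2 0x68→b26/s2 MISS; vc=[18]
#3 0x7a→b30/s2 MISS; vc=[18,26]
#4 0x7a→b30/s2 L1-HIT; vc=[18,26]
#5 0x49→b18/s2 VC-HIT; vc=[30,26]
#6 0x60→b24/s0 MISS; vc=[30,26]
#7 0x4a→b18/s2 L1-HIT; vc=[30,26]
#8 0x69→b26/s2 VC-HIT; vc=[30,18]
#9 0x4b→b18/s2 VC-HIT; vc=[30,26]
#10 0x78→b30/s2 VC-HIT; vc=[18,26]
#11 0x63→b24/s0 L1-HIT; vc=[18,26]
#12 0x7a→b30/s2 L1-HIT; vc=[18,26]
#13 0x61→b24/s0 L1-HIT; vc=[18,26]
#14 0x4a→b18/s2 VC-HIT; vc=[30,26]

VC = [30, 26]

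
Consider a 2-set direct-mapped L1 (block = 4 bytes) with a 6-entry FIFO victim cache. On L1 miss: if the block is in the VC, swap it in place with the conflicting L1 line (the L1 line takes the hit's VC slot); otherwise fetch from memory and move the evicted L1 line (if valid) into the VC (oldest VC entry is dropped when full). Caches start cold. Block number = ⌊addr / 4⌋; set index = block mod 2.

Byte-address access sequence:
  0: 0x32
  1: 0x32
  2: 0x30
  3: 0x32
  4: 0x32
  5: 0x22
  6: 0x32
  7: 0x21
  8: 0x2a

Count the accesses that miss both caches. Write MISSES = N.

#0 0x32→b12/s0 MISS; vc=[]
#1 0x32→b12/s0 L1-HIT; vc=[]
#2 0x30→b12/s0 L1-HIT; vc=[]
#3 0x32→b12/s0 L1-HIT; vc=[]
#4 0x32→b12/s0 L1-HIT; vc=[]
#5 0x22→b8/s0 MISS; vc=[12]
#6 0x32→b12/s0 VC-HIT; vc=[8]
#7 0x21→b8/s0 VC-HIT; vc=[12]
#8 0x2a→b10/s0 MISS; vc=[12,8]

MISSES = 3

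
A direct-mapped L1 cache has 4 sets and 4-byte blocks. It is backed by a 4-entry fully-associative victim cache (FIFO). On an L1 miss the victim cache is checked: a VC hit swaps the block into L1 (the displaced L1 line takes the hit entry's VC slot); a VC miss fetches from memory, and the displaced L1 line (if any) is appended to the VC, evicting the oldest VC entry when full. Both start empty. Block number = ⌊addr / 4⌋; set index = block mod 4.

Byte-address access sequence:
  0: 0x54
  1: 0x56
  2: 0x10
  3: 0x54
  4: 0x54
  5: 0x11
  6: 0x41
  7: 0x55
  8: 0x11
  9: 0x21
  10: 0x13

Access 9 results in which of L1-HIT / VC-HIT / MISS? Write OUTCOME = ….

#0 0x54→b21/s1 MISS; vc=[]
#1 0x56→b21/s1 L1-HIT; vc=[]
#2 0x10→b4/s0 MISS; vc=[]
#3 0x54→b21/s1 L1-HIT; vc=[]
#4 0x54→b21/s1 L1-HIT; vc=[]
#5 0x11→b4/s0 L1-HIT; vc=[]
#6 0x41→b16/s0 MISS; vc=[4]
#7 0x55→b21/s1 L1-HIT; vc=[4]
#8 0x11→b4/s0 VC-HIT; vc=[16]
#9 0x21→b8/s0 MISS; vc=[16,4]
#10 0x13→b4/s0 VC-HIT; vc=[16,8]

OUTCOME = MISS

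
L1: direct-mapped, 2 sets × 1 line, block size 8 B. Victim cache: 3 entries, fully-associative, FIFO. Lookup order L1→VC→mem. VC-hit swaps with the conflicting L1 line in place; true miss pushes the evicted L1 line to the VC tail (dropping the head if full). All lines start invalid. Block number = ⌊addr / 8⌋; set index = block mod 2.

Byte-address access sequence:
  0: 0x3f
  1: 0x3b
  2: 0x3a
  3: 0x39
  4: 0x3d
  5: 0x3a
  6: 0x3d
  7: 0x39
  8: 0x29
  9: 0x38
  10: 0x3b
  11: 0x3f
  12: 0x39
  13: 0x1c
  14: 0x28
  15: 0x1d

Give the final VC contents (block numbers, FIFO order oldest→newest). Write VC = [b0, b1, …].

0: 0x3f (blk 7, set 1) → MISS  vc=[]
1: 0x3b (blk 7, set 1) → L1-HIT  vc=[]
2: 0x3a (blk 7, set 1) → L1-HIT  vc=[]
3: 0x39 (blk 7, set 1) → L1-HIT  vc=[]
4: 0x3d (blk 7, set 1) → L1-HIT  vc=[]
5: 0x3a (blk 7, set 1) → L1-HIT  vc=[]
6: 0x3d (blk 7, set 1) → L1-HIT  vc=[]
7: 0x39 (blk 7, set 1) → L1-HIT  vc=[]
8: 0x29 (blk 5, set 1) → MISS  vc=[7]
9: 0x38 (blk 7, set 1) → VC-HIT  vc=[5]
10: 0x3b (blk 7, set 1) → L1-HIT  vc=[5]
11: 0x3f (blk 7, set 1) → L1-HIT  vc=[5]
12: 0x39 (blk 7, set 1) → L1-HIT  vc=[5]
13: 0x1c (blk 3, set 1) → MISS  vc=[5, 7]
14: 0x28 (blk 5, set 1) → VC-HIT  vc=[3, 7]
15: 0x1d (blk 3, set 1) → VC-HIT  vc=[5, 7]

VC = [5, 7]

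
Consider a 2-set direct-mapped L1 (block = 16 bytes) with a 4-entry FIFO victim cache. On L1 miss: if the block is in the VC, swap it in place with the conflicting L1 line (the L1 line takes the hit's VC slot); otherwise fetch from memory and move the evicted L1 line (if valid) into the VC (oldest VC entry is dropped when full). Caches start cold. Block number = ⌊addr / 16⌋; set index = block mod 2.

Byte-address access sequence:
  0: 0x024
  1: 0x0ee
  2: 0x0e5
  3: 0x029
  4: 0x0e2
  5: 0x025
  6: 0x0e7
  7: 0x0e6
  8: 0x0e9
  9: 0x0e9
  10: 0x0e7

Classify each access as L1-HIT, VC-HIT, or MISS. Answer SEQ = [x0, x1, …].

0: 0x24 (blk 2, set 0) → MISS  vc=[]
1: 0xee (blk 14, set 0) → MISS  vc=[2]
2: 0xe5 (blk 14, set 0) → L1-HIT  vc=[2]
3: 0x29 (blk 2, set 0) → VC-HIT  vc=[14]
4: 0xe2 (blk 14, set 0) → VC-HIT  vc=[2]
5: 0x25 (blk 2, set 0) → VC-HIT  vc=[14]
6: 0xe7 (blk 14, set 0) → VC-HIT  vc=[2]
7: 0xe6 (blk 14, set 0) → L1-HIT  vc=[2]
8: 0xe9 (blk 14, set 0) → L1-HIT  vc=[2]
9: 0xe9 (blk 14, set 0) → L1-HIT  vc=[2]
10: 0xe7 (blk 14, set 0) → L1-HIT  vc=[2]

SEQ = [MISS, MISS, L1-HIT, VC-HIT, VC-HIT, VC-HIT, VC-HIT, L1-HIT, L1-HIT, L1-HIT, L1-HIT]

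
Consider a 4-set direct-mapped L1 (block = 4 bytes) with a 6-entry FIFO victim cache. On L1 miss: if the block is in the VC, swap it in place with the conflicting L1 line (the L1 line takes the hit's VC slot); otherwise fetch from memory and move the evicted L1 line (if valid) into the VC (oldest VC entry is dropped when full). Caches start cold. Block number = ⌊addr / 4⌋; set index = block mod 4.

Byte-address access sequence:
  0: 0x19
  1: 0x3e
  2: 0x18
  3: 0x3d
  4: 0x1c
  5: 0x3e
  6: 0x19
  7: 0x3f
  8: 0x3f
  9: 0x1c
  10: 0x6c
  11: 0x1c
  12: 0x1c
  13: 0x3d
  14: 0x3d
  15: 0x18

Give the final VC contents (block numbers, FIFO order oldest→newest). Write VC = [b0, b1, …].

VC = [7, 27]

0: 0x19 (blk 6, set 2) → MISS  vc=[]
1: 0x3e (blk 15, set 3) → MISS  vc=[]
2: 0x18 (blk 6, set 2) → L1-HIT  vc=[]
3: 0x3d (blk 15, set 3) → L1-HIT  vc=[]
4: 0x1c (blk 7, set 3) → MISS  vc=[15]
5: 0x3e (blk 15, set 3) → VC-HIT  vc=[7]
6: 0x19 (blk 6, set 2) → L1-HIT  vc=[7]
7: 0x3f (blk 15, set 3) → L1-HIT  vc=[7]
8: 0x3f (blk 15, set 3) → L1-HIT  vc=[7]
9: 0x1c (blk 7, set 3) → VC-HIT  vc=[15]
10: 0x6c (blk 27, set 3) → MISS  vc=[15, 7]
11: 0x1c (blk 7, set 3) → VC-HIT  vc=[15, 27]
12: 0x1c (blk 7, set 3) → L1-HIT  vc=[15, 27]
13: 0x3d (blk 15, set 3) → VC-HIT  vc=[7, 27]
14: 0x3d (blk 15, set 3) → L1-HIT  vc=[7, 27]
15: 0x18 (blk 6, set 2) → L1-HIT  vc=[7, 27]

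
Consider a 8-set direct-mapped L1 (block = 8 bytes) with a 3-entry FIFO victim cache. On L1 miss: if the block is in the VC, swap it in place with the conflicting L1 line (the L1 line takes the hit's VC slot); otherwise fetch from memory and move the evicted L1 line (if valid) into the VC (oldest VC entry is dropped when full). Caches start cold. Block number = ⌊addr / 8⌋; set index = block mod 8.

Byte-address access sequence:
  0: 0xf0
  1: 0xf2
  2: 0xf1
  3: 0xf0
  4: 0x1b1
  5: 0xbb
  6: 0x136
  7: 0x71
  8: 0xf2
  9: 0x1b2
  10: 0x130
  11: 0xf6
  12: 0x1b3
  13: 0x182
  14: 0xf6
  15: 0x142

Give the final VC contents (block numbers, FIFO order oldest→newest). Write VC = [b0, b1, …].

  [0] addr=0xf0 blk=30 s=6: MISS | VC []
  [1] addr=0xf2 blk=30 s=6: L1-HIT | VC []
  [2] addr=0xf1 blk=30 s=6: L1-HIT | VC []
  [3] addr=0xf0 blk=30 s=6: L1-HIT | VC []
  [4] addr=0x1b1 blk=54 s=6: MISS | VC [30]
  [5] addr=0xbb blk=23 s=7: MISS | VC [30]
  [6] addr=0x136 blk=38 s=6: MISS | VC [30, 54]
  [7] addr=0x71 blk=14 s=6: MISS | VC [30, 54, 38]
  [8] addr=0xf2 blk=30 s=6: VC-HIT | VC [14, 54, 38]
  [9] addr=0x1b2 blk=54 s=6: VC-HIT | VC [14, 30, 38]
  [10] addr=0x130 blk=38 s=6: VC-HIT | VC [14, 30, 54]
  [11] addr=0xf6 blk=30 s=6: VC-HIT | VC [14, 38, 54]
  [12] addr=0x1b3 blk=54 s=6: VC-HIT | VC [14, 38, 30]
  [13] addr=0x182 blk=48 s=0: MISS | VC [14, 38, 30]
  [14] addr=0xf6 blk=30 s=6: VC-HIT | VC [14, 38, 54]
  [15] addr=0x142 blk=40 s=0: MISS | VC [38, 54, 48]

VC = [38, 54, 48]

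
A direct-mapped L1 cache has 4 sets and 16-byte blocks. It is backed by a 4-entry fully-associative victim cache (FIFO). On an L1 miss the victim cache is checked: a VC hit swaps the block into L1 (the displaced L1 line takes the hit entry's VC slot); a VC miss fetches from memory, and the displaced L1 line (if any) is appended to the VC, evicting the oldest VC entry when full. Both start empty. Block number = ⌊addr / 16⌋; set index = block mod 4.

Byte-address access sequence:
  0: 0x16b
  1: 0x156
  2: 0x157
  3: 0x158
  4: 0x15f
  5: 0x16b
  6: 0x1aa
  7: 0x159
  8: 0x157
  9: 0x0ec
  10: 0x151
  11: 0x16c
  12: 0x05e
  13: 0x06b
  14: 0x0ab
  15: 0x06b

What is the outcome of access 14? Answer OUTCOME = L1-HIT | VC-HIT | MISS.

OUTCOME = MISS

  [0] addr=0x16b blk=22 s=2: MISS | VC []
  [1] addr=0x156 blk=21 s=1: MISS | VC []
  [2] addr=0x157 blk=21 s=1: L1-HIT | VC []
  [3] addr=0x158 blk=21 s=1: L1-HIT | VC []
  [4] addr=0x15f blk=21 s=1: L1-HIT | VC []
  [5] addr=0x16b blk=22 s=2: L1-HIT | VC []
  [6] addr=0x1aa blk=26 s=2: MISS | VC [22]
  [7] addr=0x159 blk=21 s=1: L1-HIT | VC [22]
  [8] addr=0x157 blk=21 s=1: L1-HIT | VC [22]
  [9] addr=0xec blk=14 s=2: MISS | VC [22, 26]
  [10] addr=0x151 blk=21 s=1: L1-HIT | VC [22, 26]
  [11] addr=0x16c blk=22 s=2: VC-HIT | VC [14, 26]
  [12] addr=0x5e blk=5 s=1: MISS | VC [14, 26, 21]
  [13] addr=0x6b blk=6 s=2: MISS | VC [14, 26, 21, 22]
  [14] addr=0xab blk=10 s=2: MISS | VC [26, 21, 22, 6]
  [15] addr=0x6b blk=6 s=2: VC-HIT | VC [26, 21, 22, 10]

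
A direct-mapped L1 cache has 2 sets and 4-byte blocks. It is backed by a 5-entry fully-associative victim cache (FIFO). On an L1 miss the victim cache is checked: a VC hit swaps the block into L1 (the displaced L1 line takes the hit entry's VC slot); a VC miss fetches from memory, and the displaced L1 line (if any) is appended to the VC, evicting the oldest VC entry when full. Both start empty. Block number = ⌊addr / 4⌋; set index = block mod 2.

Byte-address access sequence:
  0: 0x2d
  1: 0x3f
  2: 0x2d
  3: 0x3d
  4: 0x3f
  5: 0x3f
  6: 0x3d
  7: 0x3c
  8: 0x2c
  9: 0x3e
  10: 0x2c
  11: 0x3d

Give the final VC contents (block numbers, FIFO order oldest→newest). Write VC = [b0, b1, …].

  [0] addr=0x2d blk=11 s=1: MISS | VC []
  [1] addr=0x3f blk=15 s=1: MISS | VC [11]
  [2] addr=0x2d blk=11 s=1: VC-HIT | VC [15]
  [3] addr=0x3d blk=15 s=1: VC-HIT | VC [11]
  [4] addr=0x3f blk=15 s=1: L1-HIT | VC [11]
  [5] addr=0x3f blk=15 s=1: L1-HIT | VC [11]
  [6] addr=0x3d blk=15 s=1: L1-HIT | VC [11]
  [7] addr=0x3c blk=15 s=1: L1-HIT | VC [11]
  [8] addr=0x2c blk=11 s=1: VC-HIT | VC [15]
  [9] addr=0x3e blk=15 s=1: VC-HIT | VC [11]
  [10] addr=0x2c blk=11 s=1: VC-HIT | VC [15]
  [11] addr=0x3d blk=15 s=1: VC-HIT | VC [11]

VC = [11]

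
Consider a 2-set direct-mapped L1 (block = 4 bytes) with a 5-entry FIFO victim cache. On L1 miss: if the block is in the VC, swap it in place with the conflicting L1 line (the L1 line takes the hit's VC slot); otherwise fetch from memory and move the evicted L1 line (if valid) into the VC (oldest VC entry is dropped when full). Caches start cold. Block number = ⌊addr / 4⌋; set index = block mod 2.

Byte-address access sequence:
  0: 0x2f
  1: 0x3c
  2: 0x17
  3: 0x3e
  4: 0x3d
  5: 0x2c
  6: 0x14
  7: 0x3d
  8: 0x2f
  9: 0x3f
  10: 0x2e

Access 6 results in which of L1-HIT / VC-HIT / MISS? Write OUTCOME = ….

  [0] addr=0x2f blk=11 s=1: MISS | VC []
  [1] addr=0x3c blk=15 s=1: MISS | VC [11]
  [2] addr=0x17 blk=5 s=1: MISS | VC [11, 15]
  [3] addr=0x3e blk=15 s=1: VC-HIT | VC [11, 5]
  [4] addr=0x3d blk=15 s=1: L1-HIT | VC [11, 5]
  [5] addr=0x2c blk=11 s=1: VC-HIT | VC [15, 5]
  [6] addr=0x14 blk=5 s=1: VC-HIT | VC [15, 11]
  [7] addr=0x3d blk=15 s=1: VC-HIT | VC [5, 11]
  [8] addr=0x2f blk=11 s=1: VC-HIT | VC [5, 15]
  [9] addr=0x3f blk=15 s=1: VC-HIT | VC [5, 11]
  [10] addr=0x2e blk=11 s=1: VC-HIT | VC [5, 15]

OUTCOME = VC-HIT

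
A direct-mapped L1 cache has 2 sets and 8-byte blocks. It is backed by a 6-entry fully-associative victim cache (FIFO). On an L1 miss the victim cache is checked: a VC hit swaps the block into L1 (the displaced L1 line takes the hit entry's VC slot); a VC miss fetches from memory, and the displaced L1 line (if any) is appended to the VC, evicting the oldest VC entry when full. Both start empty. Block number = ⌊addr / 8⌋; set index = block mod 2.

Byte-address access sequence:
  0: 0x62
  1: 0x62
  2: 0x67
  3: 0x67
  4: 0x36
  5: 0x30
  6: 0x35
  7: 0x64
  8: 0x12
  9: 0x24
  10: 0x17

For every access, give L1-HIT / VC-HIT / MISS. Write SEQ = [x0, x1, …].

  [0] addr=0x62 blk=12 s=0: MISS | VC []
  [1] addr=0x62 blk=12 s=0: L1-HIT | VC []
  [2] addr=0x67 blk=12 s=0: L1-HIT | VC []
  [3] addr=0x67 blk=12 s=0: L1-HIT | VC []
  [4] addr=0x36 blk=6 s=0: MISS | VC [12]
  [5] addr=0x30 blk=6 s=0: L1-HIT | VC [12]
  [6] addr=0x35 blk=6 s=0: L1-HIT | VC [12]
  [7] addr=0x64 blk=12 s=0: VC-HIT | VC [6]
  [8] addr=0x12 blk=2 s=0: MISS | VC [6, 12]
  [9] addr=0x24 blk=4 s=0: MISS | VC [6, 12, 2]
  [10] addr=0x17 blk=2 s=0: VC-HIT | VC [6, 12, 4]

SEQ = [MISS, L1-HIT, L1-HIT, L1-HIT, MISS, L1-HIT, L1-HIT, VC-HIT, MISS, MISS, VC-HIT]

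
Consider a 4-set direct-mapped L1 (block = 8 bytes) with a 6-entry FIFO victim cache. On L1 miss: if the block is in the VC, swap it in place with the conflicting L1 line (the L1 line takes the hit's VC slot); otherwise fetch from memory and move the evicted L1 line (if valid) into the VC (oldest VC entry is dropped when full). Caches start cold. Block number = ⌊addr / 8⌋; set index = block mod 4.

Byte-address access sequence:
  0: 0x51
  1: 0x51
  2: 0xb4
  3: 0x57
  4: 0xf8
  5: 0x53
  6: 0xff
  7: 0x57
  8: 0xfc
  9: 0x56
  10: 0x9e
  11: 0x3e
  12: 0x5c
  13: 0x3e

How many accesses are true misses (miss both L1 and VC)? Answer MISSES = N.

0: 0x51 (blk 10, set 2) → MISS  vc=[]
1: 0x51 (blk 10, set 2) → L1-HIT  vc=[]
2: 0xb4 (blk 22, set 2) → MISS  vc=[10]
3: 0x57 (blk 10, set 2) → VC-HIT  vc=[22]
4: 0xf8 (blk 31, set 3) → MISS  vc=[22]
5: 0x53 (blk 10, set 2) → L1-HIT  vc=[22]
6: 0xff (blk 31, set 3) → L1-HIT  vc=[22]
7: 0x57 (blk 10, set 2) → L1-HIT  vc=[22]
8: 0xfc (blk 31, set 3) → L1-HIT  vc=[22]
9: 0x56 (blk 10, set 2) → L1-HIT  vc=[22]
10: 0x9e (blk 19, set 3) → MISS  vc=[22, 31]
11: 0x3e (blk 7, set 3) → MISS  vc=[22, 31, 19]
12: 0x5c (blk 11, set 3) → MISS  vc=[22, 31, 19, 7]
13: 0x3e (blk 7, set 3) → VC-HIT  vc=[22, 31, 19, 11]

MISSES = 6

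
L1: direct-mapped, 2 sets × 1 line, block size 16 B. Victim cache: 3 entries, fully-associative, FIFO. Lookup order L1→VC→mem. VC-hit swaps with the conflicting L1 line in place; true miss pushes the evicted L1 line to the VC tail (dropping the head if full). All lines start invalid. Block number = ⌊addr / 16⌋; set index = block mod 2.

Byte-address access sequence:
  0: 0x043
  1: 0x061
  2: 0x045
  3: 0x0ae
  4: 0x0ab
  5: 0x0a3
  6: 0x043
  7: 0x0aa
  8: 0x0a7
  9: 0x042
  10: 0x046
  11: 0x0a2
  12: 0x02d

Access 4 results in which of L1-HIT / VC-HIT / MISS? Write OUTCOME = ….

0: 0x43 (blk 4, set 0) → MISS  vc=[]
1: 0x61 (blk 6, set 0) → MISS  vc=[4]
2: 0x45 (blk 4, set 0) → VC-HIT  vc=[6]
3: 0xae (blk 10, set 0) → MISS  vc=[6, 4]
4: 0xab (blk 10, set 0) → L1-HIT  vc=[6, 4]
5: 0xa3 (blk 10, set 0) → L1-HIT  vc=[6, 4]
6: 0x43 (blk 4, set 0) → VC-HIT  vc=[6, 10]
7: 0xaa (blk 10, set 0) → VC-HIT  vc=[6, 4]
8: 0xa7 (blk 10, set 0) → L1-HIT  vc=[6, 4]
9: 0x42 (blk 4, set 0) → VC-HIT  vc=[6, 10]
10: 0x46 (blk 4, set 0) → L1-HIT  vc=[6, 10]
11: 0xa2 (blk 10, set 0) → VC-HIT  vc=[6, 4]
12: 0x2d (blk 2, set 0) → MISS  vc=[6, 4, 10]

OUTCOME = L1-HIT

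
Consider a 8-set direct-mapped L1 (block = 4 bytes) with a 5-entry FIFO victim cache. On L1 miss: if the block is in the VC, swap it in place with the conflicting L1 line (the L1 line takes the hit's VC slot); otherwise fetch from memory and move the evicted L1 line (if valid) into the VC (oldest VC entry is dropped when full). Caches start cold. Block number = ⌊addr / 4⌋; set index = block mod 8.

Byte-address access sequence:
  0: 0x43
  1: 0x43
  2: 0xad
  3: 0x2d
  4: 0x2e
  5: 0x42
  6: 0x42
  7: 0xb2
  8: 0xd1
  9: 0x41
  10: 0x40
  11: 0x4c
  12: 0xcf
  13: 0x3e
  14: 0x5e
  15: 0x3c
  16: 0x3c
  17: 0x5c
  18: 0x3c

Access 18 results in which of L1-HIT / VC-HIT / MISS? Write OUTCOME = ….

#0 0x43→b16/s0 MISS; vc=[]
#1 0x43→b16/s0 L1-HIT; vc=[]
#2 0xad→b43/s3 MISS; vc=[]
#3 0x2d→b11/s3 MISS; vc=[43]
#4 0x2e→b11/s3 L1-HIT; vc=[43]
#5 0x42→b16/s0 L1-HIT; vc=[43]
#6 0x42→b16/s0 L1-HIT; vc=[43]
#7 0xb2→b44/s4 MISS; vc=[43]
#8 0xd1→b52/s4 MISS; vc=[43,44]
#9 0x41→b16/s0 L1-HIT; vc=[43,44]
#10 0x40→b16/s0 L1-HIT; vc=[43,44]
#11 0x4c→b19/s3 MISS; vc=[43,44,11]
#12 0xcf→b51/s3 MISS; vc=[43,44,11,19]
#13 0x3e→b15/s7 MISS; vc=[43,44,11,19]
#14 0x5e→b23/s7 MISS; vc=[43,44,11,19,15]
#15 0x3c→b15/s7 VC-HIT; vc=[43,44,11,19,23]
#16 0x3c→b15/s7 L1-HIT; vc=[43,44,11,19,23]
#17 0x5c→b23/s7 VC-HIT; vc=[43,44,11,19,15]
#18 0x3c→b15/s7 VC-HIT; vc=[43,44,11,19,23]

OUTCOME = VC-HIT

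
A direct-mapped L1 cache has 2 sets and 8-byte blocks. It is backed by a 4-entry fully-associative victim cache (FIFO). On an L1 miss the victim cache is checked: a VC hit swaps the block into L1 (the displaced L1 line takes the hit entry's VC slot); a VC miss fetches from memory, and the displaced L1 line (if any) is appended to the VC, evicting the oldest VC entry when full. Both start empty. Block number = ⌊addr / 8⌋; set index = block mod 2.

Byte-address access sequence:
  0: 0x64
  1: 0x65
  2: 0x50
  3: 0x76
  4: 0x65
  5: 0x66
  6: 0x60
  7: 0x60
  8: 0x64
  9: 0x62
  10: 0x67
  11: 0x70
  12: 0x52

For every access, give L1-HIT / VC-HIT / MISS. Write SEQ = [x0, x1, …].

  [0] addr=0x64 blk=12 s=0: MISS | VC []
  [1] addr=0x65 blk=12 s=0: L1-HIT | VC []
  [2] addr=0x50 blk=10 s=0: MISS | VC [12]
  [3] addr=0x76 blk=14 s=0: MISS | VC [12, 10]
  [4] addr=0x65 blk=12 s=0: VC-HIT | VC [14, 10]
  [5] addr=0x66 blk=12 s=0: L1-HIT | VC [14, 10]
  [6] addr=0x60 blk=12 s=0: L1-HIT | VC [14, 10]
  [7] addr=0x60 blk=12 s=0: L1-HIT | VC [14, 10]
  [8] addr=0x64 blk=12 s=0: L1-HIT | VC [14, 10]
  [9] addr=0x62 blk=12 s=0: L1-HIT | VC [14, 10]
  [10] addr=0x67 blk=12 s=0: L1-HIT | VC [14, 10]
  [11] addr=0x70 blk=14 s=0: VC-HIT | VC [12, 10]
  [12] addr=0x52 blk=10 s=0: VC-HIT | VC [12, 14]

SEQ = [MISS, L1-HIT, MISS, MISS, VC-HIT, L1-HIT, L1-HIT, L1-HIT, L1-HIT, L1-HIT, L1-HIT, VC-HIT, VC-HIT]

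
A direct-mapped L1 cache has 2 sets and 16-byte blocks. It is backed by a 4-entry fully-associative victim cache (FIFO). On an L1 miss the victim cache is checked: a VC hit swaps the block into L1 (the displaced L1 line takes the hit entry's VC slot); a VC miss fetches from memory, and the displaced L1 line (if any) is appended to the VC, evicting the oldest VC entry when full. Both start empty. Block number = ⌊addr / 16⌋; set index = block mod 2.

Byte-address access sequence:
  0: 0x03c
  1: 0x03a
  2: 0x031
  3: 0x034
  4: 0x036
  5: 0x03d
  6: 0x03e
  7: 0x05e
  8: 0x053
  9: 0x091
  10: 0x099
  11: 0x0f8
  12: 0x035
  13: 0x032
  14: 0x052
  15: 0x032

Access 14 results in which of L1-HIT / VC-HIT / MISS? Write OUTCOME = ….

#0 0x3c→b3/s1 MISS; vc=[]
#1 0x3a→b3/s1 L1-HIT; vc=[]
#2 0x31→b3/s1 L1-HIT; vc=[]
#3 0x34→b3/s1 L1-HIT; vc=[]
#4 0x36→b3/s1 L1-HIT; vc=[]
#5 0x3d→b3/s1 L1-HIT; vc=[]
#6 0x3e→b3/s1 L1-HIT; vc=[]
#7 0x5e→b5/s1 MISS; vc=[3]
#8 0x53→b5/s1 L1-HIT; vc=[3]
#9 0x91→b9/s1 MISS; vc=[3,5]
#10 0x99→b9/s1 L1-HIT; vc=[3,5]
#11 0xf8→b15/s1 MISS; vc=[3,5,9]
#12 0x35→b3/s1 VC-HIT; vc=[15,5,9]
#13 0x32→b3/s1 L1-HIT; vc=[15,5,9]
#14 0x52→b5/s1 VC-HIT; vc=[15,3,9]
#15 0x32→b3/s1 VC-HIT; vc=[15,5,9]

OUTCOME = VC-HIT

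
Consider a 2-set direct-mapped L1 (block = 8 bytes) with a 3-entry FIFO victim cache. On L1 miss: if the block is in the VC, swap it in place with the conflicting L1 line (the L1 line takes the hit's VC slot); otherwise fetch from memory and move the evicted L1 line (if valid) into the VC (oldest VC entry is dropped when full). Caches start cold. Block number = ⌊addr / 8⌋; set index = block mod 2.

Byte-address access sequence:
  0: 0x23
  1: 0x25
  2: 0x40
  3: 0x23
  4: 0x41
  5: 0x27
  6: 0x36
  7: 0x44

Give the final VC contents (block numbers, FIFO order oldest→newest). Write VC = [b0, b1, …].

  [0] addr=0x23 blk=4 s=0: MISS | VC []
  [1] addr=0x25 blk=4 s=0: L1-HIT | VC []
  [2] addr=0x40 blk=8 s=0: MISS | VC [4]
  [3] addr=0x23 blk=4 s=0: VC-HIT | VC [8]
  [4] addr=0x41 blk=8 s=0: VC-HIT | VC [4]
  [5] addr=0x27 blk=4 s=0: VC-HIT | VC [8]
  [6] addr=0x36 blk=6 s=0: MISS | VC [8, 4]
  [7] addr=0x44 blk=8 s=0: VC-HIT | VC [6, 4]

VC = [6, 4]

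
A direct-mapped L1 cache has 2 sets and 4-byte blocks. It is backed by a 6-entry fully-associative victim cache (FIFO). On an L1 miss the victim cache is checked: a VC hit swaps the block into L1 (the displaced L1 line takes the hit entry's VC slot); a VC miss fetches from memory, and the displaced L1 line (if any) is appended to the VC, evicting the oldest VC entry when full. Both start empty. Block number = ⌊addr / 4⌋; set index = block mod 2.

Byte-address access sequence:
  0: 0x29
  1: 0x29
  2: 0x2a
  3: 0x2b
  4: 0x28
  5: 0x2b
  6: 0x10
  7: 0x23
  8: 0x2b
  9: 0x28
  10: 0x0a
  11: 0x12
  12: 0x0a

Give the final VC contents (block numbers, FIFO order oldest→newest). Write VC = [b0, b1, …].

  [0] addr=0x29 blk=10 s=0: MISS | VC []
  [1] addr=0x29 blk=10 s=0: L1-HIT | VC []
  [2] addr=0x2a blk=10 s=0: L1-HIT | VC []
  [3] addr=0x2b blk=10 s=0: L1-HIT | VC []
  [4] addr=0x28 blk=10 s=0: L1-HIT | VC []
  [5] addr=0x2b blk=10 s=0: L1-HIT | VC []
  [6] addr=0x10 blk=4 s=0: MISS | VC [10]
  [7] addr=0x23 blk=8 s=0: MISS | VC [10, 4]
  [8] addr=0x2b blk=10 s=0: VC-HIT | VC [8, 4]
  [9] addr=0x28 blk=10 s=0: L1-HIT | VC [8, 4]
  [10] addr=0xa blk=2 s=0: MISS | VC [8, 4, 10]
  [11] addr=0x12 blk=4 s=0: VC-HIT | VC [8, 2, 10]
  [12] addr=0xa blk=2 s=0: VC-HIT | VC [8, 4, 10]

VC = [8, 4, 10]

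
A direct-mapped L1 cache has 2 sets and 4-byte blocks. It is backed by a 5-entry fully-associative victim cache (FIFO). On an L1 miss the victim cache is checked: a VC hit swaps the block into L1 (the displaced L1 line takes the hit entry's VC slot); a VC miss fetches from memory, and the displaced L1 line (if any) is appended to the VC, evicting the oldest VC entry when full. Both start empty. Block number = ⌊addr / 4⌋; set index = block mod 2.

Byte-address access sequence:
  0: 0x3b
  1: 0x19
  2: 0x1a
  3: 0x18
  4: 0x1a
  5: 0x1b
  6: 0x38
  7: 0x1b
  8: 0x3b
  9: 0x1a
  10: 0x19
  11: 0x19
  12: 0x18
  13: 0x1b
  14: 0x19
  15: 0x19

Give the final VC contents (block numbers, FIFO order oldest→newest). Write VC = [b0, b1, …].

0: 0x3b (blk 14, set 0) → MISS  vc=[]
1: 0x19 (blk 6, set 0) → MISS  vc=[14]
2: 0x1a (blk 6, set 0) → L1-HIT  vc=[14]
3: 0x18 (blk 6, set 0) → L1-HIT  vc=[14]
4: 0x1a (blk 6, set 0) → L1-HIT  vc=[14]
5: 0x1b (blk 6, set 0) → L1-HIT  vc=[14]
6: 0x38 (blk 14, set 0) → VC-HIT  vc=[6]
7: 0x1b (blk 6, set 0) → VC-HIT  vc=[14]
8: 0x3b (blk 14, set 0) → VC-HIT  vc=[6]
9: 0x1a (blk 6, set 0) → VC-HIT  vc=[14]
10: 0x19 (blk 6, set 0) → L1-HIT  vc=[14]
11: 0x19 (blk 6, set 0) → L1-HIT  vc=[14]
12: 0x18 (blk 6, set 0) → L1-HIT  vc=[14]
13: 0x1b (blk 6, set 0) → L1-HIT  vc=[14]
14: 0x19 (blk 6, set 0) → L1-HIT  vc=[14]
15: 0x19 (blk 6, set 0) → L1-HIT  vc=[14]

VC = [14]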